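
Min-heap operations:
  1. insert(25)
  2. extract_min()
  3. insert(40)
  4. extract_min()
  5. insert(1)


insert(25) -> [25]
extract_min()->25, []
insert(40) -> [40]
extract_min()->40, []
insert(1) -> [1]

Final heap: [1]


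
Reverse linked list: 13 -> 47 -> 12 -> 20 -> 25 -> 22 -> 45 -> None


Step 1: curr=13, set curr.next=prev(None) | reversed so far: 13
Step 2: curr=47, set curr.next=prev(13) | reversed so far: 47 -> 13
Step 3: curr=12, set curr.next=prev(47) | reversed so far: 12 -> 47 -> 13
Step 4: curr=20, set curr.next=prev(12) | reversed so far: 20 -> 12 -> 47 -> 13
Step 5: curr=25, set curr.next=prev(20) | reversed so far: 25 -> 20 -> 12 -> 47 -> 13
Step 6: curr=22, set curr.next=prev(25) | reversed so far: 22 -> 25 -> 20 -> 12 -> 47 -> 13
Step 7: curr=45, set curr.next=prev(22) | reversed so far: 45 -> 22 -> 25 -> 20 -> 12 -> 47 -> 13

45 -> 22 -> 25 -> 20 -> 12 -> 47 -> 13 -> None


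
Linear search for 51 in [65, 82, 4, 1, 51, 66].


i=0: 65!=51
i=1: 82!=51
i=2: 4!=51
i=3: 1!=51
i=4: 51==51 found!

Found at 4, 5 comps


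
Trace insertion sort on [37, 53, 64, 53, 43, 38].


Initial: [37, 53, 64, 53, 43, 38]
Insert 53: [37, 53, 64, 53, 43, 38]
Insert 64: [37, 53, 64, 53, 43, 38]
Insert 53: [37, 53, 53, 64, 43, 38]
Insert 43: [37, 43, 53, 53, 64, 38]
Insert 38: [37, 38, 43, 53, 53, 64]

Sorted: [37, 38, 43, 53, 53, 64]


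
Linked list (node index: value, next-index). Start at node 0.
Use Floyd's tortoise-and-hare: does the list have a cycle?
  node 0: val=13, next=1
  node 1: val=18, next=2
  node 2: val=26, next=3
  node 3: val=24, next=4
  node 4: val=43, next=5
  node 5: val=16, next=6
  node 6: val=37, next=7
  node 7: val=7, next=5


Floyd's tortoise (slow, +1) and hare (fast, +2):
  init: slow=0, fast=0
  step 1: slow=1, fast=2
  step 2: slow=2, fast=4
  step 3: slow=3, fast=6
  step 4: slow=4, fast=5
  step 5: slow=5, fast=7
  step 6: slow=6, fast=6
  slow == fast at node 6: cycle detected

Cycle: yes


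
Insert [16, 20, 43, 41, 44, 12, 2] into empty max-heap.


Insert 16: [16]
Insert 20: [20, 16]
Insert 43: [43, 16, 20]
Insert 41: [43, 41, 20, 16]
Insert 44: [44, 43, 20, 16, 41]
Insert 12: [44, 43, 20, 16, 41, 12]
Insert 2: [44, 43, 20, 16, 41, 12, 2]

Final heap: [44, 43, 20, 16, 41, 12, 2]


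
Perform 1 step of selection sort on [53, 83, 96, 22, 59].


Initial: [53, 83, 96, 22, 59]
Step 1: min=22 at 3
  Swap: [22, 83, 96, 53, 59]

After 1 step: [22, 83, 96, 53, 59]


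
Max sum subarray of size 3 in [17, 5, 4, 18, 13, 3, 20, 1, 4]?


[0:3]: 26
[1:4]: 27
[2:5]: 35
[3:6]: 34
[4:7]: 36
[5:8]: 24
[6:9]: 25

Max: 36 at [4:7]


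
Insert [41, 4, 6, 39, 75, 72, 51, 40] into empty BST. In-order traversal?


Insert 41: root
Insert 4: L from 41
Insert 6: L from 41 -> R from 4
Insert 39: L from 41 -> R from 4 -> R from 6
Insert 75: R from 41
Insert 72: R from 41 -> L from 75
Insert 51: R from 41 -> L from 75 -> L from 72
Insert 40: L from 41 -> R from 4 -> R from 6 -> R from 39

In-order: [4, 6, 39, 40, 41, 51, 72, 75]


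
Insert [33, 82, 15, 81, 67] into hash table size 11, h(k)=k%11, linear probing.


Insert 33: h=0 -> slot 0
Insert 82: h=5 -> slot 5
Insert 15: h=4 -> slot 4
Insert 81: h=4, 2 probes -> slot 6
Insert 67: h=1 -> slot 1

Table: [33, 67, None, None, 15, 82, 81, None, None, None, None]


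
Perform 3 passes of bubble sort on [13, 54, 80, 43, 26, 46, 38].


Initial: [13, 54, 80, 43, 26, 46, 38]
Pass 1: [13, 54, 43, 26, 46, 38, 80] (4 swaps)
Pass 2: [13, 43, 26, 46, 38, 54, 80] (4 swaps)
Pass 3: [13, 26, 43, 38, 46, 54, 80] (2 swaps)

After 3 passes: [13, 26, 43, 38, 46, 54, 80]


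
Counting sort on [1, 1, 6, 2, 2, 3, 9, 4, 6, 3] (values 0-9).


Input: [1, 1, 6, 2, 2, 3, 9, 4, 6, 3]
Counts: [0, 2, 2, 2, 1, 0, 2, 0, 0, 1]

Sorted: [1, 1, 2, 2, 3, 3, 4, 6, 6, 9]


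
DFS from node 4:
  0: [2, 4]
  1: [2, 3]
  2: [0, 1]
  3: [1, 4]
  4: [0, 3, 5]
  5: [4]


Visit 4, push [5, 3, 0]
Visit 0, push [2]
Visit 2, push [1]
Visit 1, push [3]
Visit 3, push []
Visit 5, push []

DFS order: [4, 0, 2, 1, 3, 5]


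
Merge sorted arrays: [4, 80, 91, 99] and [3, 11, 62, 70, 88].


Take 3 from B
Take 4 from A
Take 11 from B
Take 62 from B
Take 70 from B
Take 80 from A
Take 88 from B

Merged: [3, 4, 11, 62, 70, 80, 88, 91, 99]


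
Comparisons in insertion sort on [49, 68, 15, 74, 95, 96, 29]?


Algorithm: insertion sort
Input: [49, 68, 15, 74, 95, 96, 29]
Sorted: [15, 29, 49, 68, 74, 95, 96]

12


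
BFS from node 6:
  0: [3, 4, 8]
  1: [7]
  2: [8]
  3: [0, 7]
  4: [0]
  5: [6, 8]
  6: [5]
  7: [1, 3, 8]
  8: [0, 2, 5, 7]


Visit 6, enqueue [5]
Visit 5, enqueue [8]
Visit 8, enqueue [0, 2, 7]
Visit 0, enqueue [3, 4]
Visit 2, enqueue []
Visit 7, enqueue [1]
Visit 3, enqueue []
Visit 4, enqueue []
Visit 1, enqueue []

BFS order: [6, 5, 8, 0, 2, 7, 3, 4, 1]


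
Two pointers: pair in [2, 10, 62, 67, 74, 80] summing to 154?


lo=0(2)+hi=5(80)=82
lo=1(10)+hi=5(80)=90
lo=2(62)+hi=5(80)=142
lo=3(67)+hi=5(80)=147
lo=4(74)+hi=5(80)=154

Yes: 74+80=154


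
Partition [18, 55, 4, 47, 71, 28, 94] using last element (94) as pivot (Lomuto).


Pivot: 94
  18 <= 94: advance i (no swap)
  55 <= 94: advance i (no swap)
  4 <= 94: advance i (no swap)
  47 <= 94: advance i (no swap)
  71 <= 94: advance i (no swap)
  28 <= 94: advance i (no swap)
Place pivot at 6: [18, 55, 4, 47, 71, 28, 94]

Partitioned: [18, 55, 4, 47, 71, 28, 94]


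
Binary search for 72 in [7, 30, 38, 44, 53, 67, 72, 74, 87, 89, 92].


Step 1: lo=0, hi=10, mid=5, val=67
Step 2: lo=6, hi=10, mid=8, val=87
Step 3: lo=6, hi=7, mid=6, val=72

Found at index 6


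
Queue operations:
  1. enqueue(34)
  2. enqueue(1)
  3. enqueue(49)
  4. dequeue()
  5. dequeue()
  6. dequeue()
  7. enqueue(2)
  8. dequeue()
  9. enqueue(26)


enqueue(34) -> [34]
enqueue(1) -> [34, 1]
enqueue(49) -> [34, 1, 49]
dequeue()->34, [1, 49]
dequeue()->1, [49]
dequeue()->49, []
enqueue(2) -> [2]
dequeue()->2, []
enqueue(26) -> [26]

Final queue: [26]


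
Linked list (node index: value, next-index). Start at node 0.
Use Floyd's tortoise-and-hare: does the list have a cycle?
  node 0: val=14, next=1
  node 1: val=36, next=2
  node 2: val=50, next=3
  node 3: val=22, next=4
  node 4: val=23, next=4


Floyd's tortoise (slow, +1) and hare (fast, +2):
  init: slow=0, fast=0
  step 1: slow=1, fast=2
  step 2: slow=2, fast=4
  step 3: slow=3, fast=4
  step 4: slow=4, fast=4
  slow == fast at node 4: cycle detected

Cycle: yes


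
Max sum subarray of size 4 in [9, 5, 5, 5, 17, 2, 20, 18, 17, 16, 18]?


[0:4]: 24
[1:5]: 32
[2:6]: 29
[3:7]: 44
[4:8]: 57
[5:9]: 57
[6:10]: 71
[7:11]: 69

Max: 71 at [6:10]


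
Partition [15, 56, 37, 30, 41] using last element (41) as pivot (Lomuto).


Pivot: 41
  15 <= 41: advance i (no swap)
  37 <= 41: swap -> [15, 37, 56, 30, 41]
  30 <= 41: swap -> [15, 37, 30, 56, 41]
Place pivot at 3: [15, 37, 30, 41, 56]

Partitioned: [15, 37, 30, 41, 56]


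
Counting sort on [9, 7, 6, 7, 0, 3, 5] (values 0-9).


Input: [9, 7, 6, 7, 0, 3, 5]
Counts: [1, 0, 0, 1, 0, 1, 1, 2, 0, 1]

Sorted: [0, 3, 5, 6, 7, 7, 9]


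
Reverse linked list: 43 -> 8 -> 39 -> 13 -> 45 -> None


Step 1: curr=43, set curr.next=prev(None) | reversed so far: 43
Step 2: curr=8, set curr.next=prev(43) | reversed so far: 8 -> 43
Step 3: curr=39, set curr.next=prev(8) | reversed so far: 39 -> 8 -> 43
Step 4: curr=13, set curr.next=prev(39) | reversed so far: 13 -> 39 -> 8 -> 43
Step 5: curr=45, set curr.next=prev(13) | reversed so far: 45 -> 13 -> 39 -> 8 -> 43

45 -> 13 -> 39 -> 8 -> 43 -> None


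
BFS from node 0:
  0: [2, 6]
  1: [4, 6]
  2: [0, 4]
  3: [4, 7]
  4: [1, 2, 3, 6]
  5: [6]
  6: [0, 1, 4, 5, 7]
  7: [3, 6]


Visit 0, enqueue [2, 6]
Visit 2, enqueue [4]
Visit 6, enqueue [1, 5, 7]
Visit 4, enqueue [3]
Visit 1, enqueue []
Visit 5, enqueue []
Visit 7, enqueue []
Visit 3, enqueue []

BFS order: [0, 2, 6, 4, 1, 5, 7, 3]


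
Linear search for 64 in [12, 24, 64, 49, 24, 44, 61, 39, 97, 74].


i=0: 12!=64
i=1: 24!=64
i=2: 64==64 found!

Found at 2, 3 comps


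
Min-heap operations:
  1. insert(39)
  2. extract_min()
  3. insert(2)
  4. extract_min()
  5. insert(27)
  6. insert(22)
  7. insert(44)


insert(39) -> [39]
extract_min()->39, []
insert(2) -> [2]
extract_min()->2, []
insert(27) -> [27]
insert(22) -> [22, 27]
insert(44) -> [22, 27, 44]

Final heap: [22, 27, 44]


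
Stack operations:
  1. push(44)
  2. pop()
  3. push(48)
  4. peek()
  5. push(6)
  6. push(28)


push(44) -> [44]
pop()->44, []
push(48) -> [48]
peek()->48
push(6) -> [48, 6]
push(28) -> [48, 6, 28]

Final stack: [48, 6, 28]


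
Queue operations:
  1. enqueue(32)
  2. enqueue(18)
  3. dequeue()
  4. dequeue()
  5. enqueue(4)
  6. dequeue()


enqueue(32) -> [32]
enqueue(18) -> [32, 18]
dequeue()->32, [18]
dequeue()->18, []
enqueue(4) -> [4]
dequeue()->4, []

Final queue: []


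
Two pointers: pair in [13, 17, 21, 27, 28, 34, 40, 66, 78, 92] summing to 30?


lo=0(13)+hi=9(92)=105
lo=0(13)+hi=8(78)=91
lo=0(13)+hi=7(66)=79
lo=0(13)+hi=6(40)=53
lo=0(13)+hi=5(34)=47
lo=0(13)+hi=4(28)=41
lo=0(13)+hi=3(27)=40
lo=0(13)+hi=2(21)=34
lo=0(13)+hi=1(17)=30

Yes: 13+17=30


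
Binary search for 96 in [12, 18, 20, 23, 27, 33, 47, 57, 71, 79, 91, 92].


Step 1: lo=0, hi=11, mid=5, val=33
Step 2: lo=6, hi=11, mid=8, val=71
Step 3: lo=9, hi=11, mid=10, val=91
Step 4: lo=11, hi=11, mid=11, val=92

Not found


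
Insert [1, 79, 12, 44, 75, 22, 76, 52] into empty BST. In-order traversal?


Insert 1: root
Insert 79: R from 1
Insert 12: R from 1 -> L from 79
Insert 44: R from 1 -> L from 79 -> R from 12
Insert 75: R from 1 -> L from 79 -> R from 12 -> R from 44
Insert 22: R from 1 -> L from 79 -> R from 12 -> L from 44
Insert 76: R from 1 -> L from 79 -> R from 12 -> R from 44 -> R from 75
Insert 52: R from 1 -> L from 79 -> R from 12 -> R from 44 -> L from 75

In-order: [1, 12, 22, 44, 52, 75, 76, 79]


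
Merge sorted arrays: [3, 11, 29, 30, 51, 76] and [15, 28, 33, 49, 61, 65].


Take 3 from A
Take 11 from A
Take 15 from B
Take 28 from B
Take 29 from A
Take 30 from A
Take 33 from B
Take 49 from B
Take 51 from A
Take 61 from B
Take 65 from B

Merged: [3, 11, 15, 28, 29, 30, 33, 49, 51, 61, 65, 76]


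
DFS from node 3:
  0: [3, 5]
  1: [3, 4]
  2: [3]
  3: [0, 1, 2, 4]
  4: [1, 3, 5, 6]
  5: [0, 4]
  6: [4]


Visit 3, push [4, 2, 1, 0]
Visit 0, push [5]
Visit 5, push [4]
Visit 4, push [6, 1]
Visit 1, push []
Visit 6, push []
Visit 2, push []

DFS order: [3, 0, 5, 4, 1, 6, 2]


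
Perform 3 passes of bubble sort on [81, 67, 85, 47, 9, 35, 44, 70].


Initial: [81, 67, 85, 47, 9, 35, 44, 70]
Pass 1: [67, 81, 47, 9, 35, 44, 70, 85] (6 swaps)
Pass 2: [67, 47, 9, 35, 44, 70, 81, 85] (5 swaps)
Pass 3: [47, 9, 35, 44, 67, 70, 81, 85] (4 swaps)

After 3 passes: [47, 9, 35, 44, 67, 70, 81, 85]


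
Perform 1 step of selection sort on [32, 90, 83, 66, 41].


Initial: [32, 90, 83, 66, 41]
Step 1: min=32 at 0
  Swap: [32, 90, 83, 66, 41]

After 1 step: [32, 90, 83, 66, 41]


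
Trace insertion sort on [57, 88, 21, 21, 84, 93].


Initial: [57, 88, 21, 21, 84, 93]
Insert 88: [57, 88, 21, 21, 84, 93]
Insert 21: [21, 57, 88, 21, 84, 93]
Insert 21: [21, 21, 57, 88, 84, 93]
Insert 84: [21, 21, 57, 84, 88, 93]
Insert 93: [21, 21, 57, 84, 88, 93]

Sorted: [21, 21, 57, 84, 88, 93]


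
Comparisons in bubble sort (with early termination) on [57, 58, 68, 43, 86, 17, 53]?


Algorithm: bubble sort (with early termination)
Input: [57, 58, 68, 43, 86, 17, 53]
Sorted: [17, 43, 53, 57, 58, 68, 86]

21


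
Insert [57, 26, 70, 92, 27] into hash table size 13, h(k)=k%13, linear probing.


Insert 57: h=5 -> slot 5
Insert 26: h=0 -> slot 0
Insert 70: h=5, 1 probes -> slot 6
Insert 92: h=1 -> slot 1
Insert 27: h=1, 1 probes -> slot 2

Table: [26, 92, 27, None, None, 57, 70, None, None, None, None, None, None]


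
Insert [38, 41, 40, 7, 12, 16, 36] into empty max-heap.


Insert 38: [38]
Insert 41: [41, 38]
Insert 40: [41, 38, 40]
Insert 7: [41, 38, 40, 7]
Insert 12: [41, 38, 40, 7, 12]
Insert 16: [41, 38, 40, 7, 12, 16]
Insert 36: [41, 38, 40, 7, 12, 16, 36]

Final heap: [41, 38, 40, 7, 12, 16, 36]


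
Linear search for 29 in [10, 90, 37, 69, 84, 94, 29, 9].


i=0: 10!=29
i=1: 90!=29
i=2: 37!=29
i=3: 69!=29
i=4: 84!=29
i=5: 94!=29
i=6: 29==29 found!

Found at 6, 7 comps


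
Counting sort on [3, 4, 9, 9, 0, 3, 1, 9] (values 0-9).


Input: [3, 4, 9, 9, 0, 3, 1, 9]
Counts: [1, 1, 0, 2, 1, 0, 0, 0, 0, 3]

Sorted: [0, 1, 3, 3, 4, 9, 9, 9]


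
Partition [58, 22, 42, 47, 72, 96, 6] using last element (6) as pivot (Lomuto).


Pivot: 6
Place pivot at 0: [6, 22, 42, 47, 72, 96, 58]

Partitioned: [6, 22, 42, 47, 72, 96, 58]


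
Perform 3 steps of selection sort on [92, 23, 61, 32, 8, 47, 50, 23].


Initial: [92, 23, 61, 32, 8, 47, 50, 23]
Step 1: min=8 at 4
  Swap: [8, 23, 61, 32, 92, 47, 50, 23]
Step 2: min=23 at 1
  Swap: [8, 23, 61, 32, 92, 47, 50, 23]
Step 3: min=23 at 7
  Swap: [8, 23, 23, 32, 92, 47, 50, 61]

After 3 steps: [8, 23, 23, 32, 92, 47, 50, 61]


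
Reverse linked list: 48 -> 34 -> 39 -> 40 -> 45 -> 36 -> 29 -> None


Step 1: curr=48, set curr.next=prev(None) | reversed so far: 48
Step 2: curr=34, set curr.next=prev(48) | reversed so far: 34 -> 48
Step 3: curr=39, set curr.next=prev(34) | reversed so far: 39 -> 34 -> 48
Step 4: curr=40, set curr.next=prev(39) | reversed so far: 40 -> 39 -> 34 -> 48
Step 5: curr=45, set curr.next=prev(40) | reversed so far: 45 -> 40 -> 39 -> 34 -> 48
Step 6: curr=36, set curr.next=prev(45) | reversed so far: 36 -> 45 -> 40 -> 39 -> 34 -> 48
Step 7: curr=29, set curr.next=prev(36) | reversed so far: 29 -> 36 -> 45 -> 40 -> 39 -> 34 -> 48

29 -> 36 -> 45 -> 40 -> 39 -> 34 -> 48 -> None


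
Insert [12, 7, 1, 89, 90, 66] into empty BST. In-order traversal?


Insert 12: root
Insert 7: L from 12
Insert 1: L from 12 -> L from 7
Insert 89: R from 12
Insert 90: R from 12 -> R from 89
Insert 66: R from 12 -> L from 89

In-order: [1, 7, 12, 66, 89, 90]


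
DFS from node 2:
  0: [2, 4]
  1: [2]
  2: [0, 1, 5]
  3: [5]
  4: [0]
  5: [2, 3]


Visit 2, push [5, 1, 0]
Visit 0, push [4]
Visit 4, push []
Visit 1, push []
Visit 5, push [3]
Visit 3, push []

DFS order: [2, 0, 4, 1, 5, 3]


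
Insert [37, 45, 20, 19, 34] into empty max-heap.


Insert 37: [37]
Insert 45: [45, 37]
Insert 20: [45, 37, 20]
Insert 19: [45, 37, 20, 19]
Insert 34: [45, 37, 20, 19, 34]

Final heap: [45, 37, 20, 19, 34]


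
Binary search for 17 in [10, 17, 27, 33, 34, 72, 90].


Step 1: lo=0, hi=6, mid=3, val=33
Step 2: lo=0, hi=2, mid=1, val=17

Found at index 1


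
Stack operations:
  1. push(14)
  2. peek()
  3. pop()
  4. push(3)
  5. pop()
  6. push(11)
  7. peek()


push(14) -> [14]
peek()->14
pop()->14, []
push(3) -> [3]
pop()->3, []
push(11) -> [11]
peek()->11

Final stack: [11]


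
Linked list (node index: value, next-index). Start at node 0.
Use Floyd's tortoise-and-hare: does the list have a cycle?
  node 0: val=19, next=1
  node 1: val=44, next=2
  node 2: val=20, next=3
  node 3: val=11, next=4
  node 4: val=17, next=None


Floyd's tortoise (slow, +1) and hare (fast, +2):
  init: slow=0, fast=0
  step 1: slow=1, fast=2
  step 2: slow=2, fast=4
  step 3: fast -> None, no cycle

Cycle: no


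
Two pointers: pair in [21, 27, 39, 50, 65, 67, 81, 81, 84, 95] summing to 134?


lo=0(21)+hi=9(95)=116
lo=1(27)+hi=9(95)=122
lo=2(39)+hi=9(95)=134

Yes: 39+95=134


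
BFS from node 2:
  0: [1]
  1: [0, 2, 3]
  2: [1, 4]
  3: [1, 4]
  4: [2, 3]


Visit 2, enqueue [1, 4]
Visit 1, enqueue [0, 3]
Visit 4, enqueue []
Visit 0, enqueue []
Visit 3, enqueue []

BFS order: [2, 1, 4, 0, 3]


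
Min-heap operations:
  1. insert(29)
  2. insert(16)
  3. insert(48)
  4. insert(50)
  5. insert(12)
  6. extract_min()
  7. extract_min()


insert(29) -> [29]
insert(16) -> [16, 29]
insert(48) -> [16, 29, 48]
insert(50) -> [16, 29, 48, 50]
insert(12) -> [12, 16, 48, 50, 29]
extract_min()->12, [16, 29, 48, 50]
extract_min()->16, [29, 50, 48]

Final heap: [29, 50, 48]


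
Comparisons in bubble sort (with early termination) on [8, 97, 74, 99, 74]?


Algorithm: bubble sort (with early termination)
Input: [8, 97, 74, 99, 74]
Sorted: [8, 74, 74, 97, 99]

9


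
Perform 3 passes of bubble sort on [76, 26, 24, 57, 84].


Initial: [76, 26, 24, 57, 84]
Pass 1: [26, 24, 57, 76, 84] (3 swaps)
Pass 2: [24, 26, 57, 76, 84] (1 swaps)
Pass 3: [24, 26, 57, 76, 84] (0 swaps)

After 3 passes: [24, 26, 57, 76, 84]


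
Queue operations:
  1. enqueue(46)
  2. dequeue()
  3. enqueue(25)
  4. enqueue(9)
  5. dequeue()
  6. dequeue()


enqueue(46) -> [46]
dequeue()->46, []
enqueue(25) -> [25]
enqueue(9) -> [25, 9]
dequeue()->25, [9]
dequeue()->9, []

Final queue: []


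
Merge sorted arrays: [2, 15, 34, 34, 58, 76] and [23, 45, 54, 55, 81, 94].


Take 2 from A
Take 15 from A
Take 23 from B
Take 34 from A
Take 34 from A
Take 45 from B
Take 54 from B
Take 55 from B
Take 58 from A
Take 76 from A

Merged: [2, 15, 23, 34, 34, 45, 54, 55, 58, 76, 81, 94]


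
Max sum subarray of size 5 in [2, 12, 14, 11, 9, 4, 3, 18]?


[0:5]: 48
[1:6]: 50
[2:7]: 41
[3:8]: 45

Max: 50 at [1:6]


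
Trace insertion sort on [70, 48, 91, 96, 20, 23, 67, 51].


Initial: [70, 48, 91, 96, 20, 23, 67, 51]
Insert 48: [48, 70, 91, 96, 20, 23, 67, 51]
Insert 91: [48, 70, 91, 96, 20, 23, 67, 51]
Insert 96: [48, 70, 91, 96, 20, 23, 67, 51]
Insert 20: [20, 48, 70, 91, 96, 23, 67, 51]
Insert 23: [20, 23, 48, 70, 91, 96, 67, 51]
Insert 67: [20, 23, 48, 67, 70, 91, 96, 51]
Insert 51: [20, 23, 48, 51, 67, 70, 91, 96]

Sorted: [20, 23, 48, 51, 67, 70, 91, 96]


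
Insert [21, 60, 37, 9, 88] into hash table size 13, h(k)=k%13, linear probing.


Insert 21: h=8 -> slot 8
Insert 60: h=8, 1 probes -> slot 9
Insert 37: h=11 -> slot 11
Insert 9: h=9, 1 probes -> slot 10
Insert 88: h=10, 2 probes -> slot 12

Table: [None, None, None, None, None, None, None, None, 21, 60, 9, 37, 88]


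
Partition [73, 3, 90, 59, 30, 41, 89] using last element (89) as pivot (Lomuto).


Pivot: 89
  73 <= 89: advance i (no swap)
  3 <= 89: advance i (no swap)
  59 <= 89: swap -> [73, 3, 59, 90, 30, 41, 89]
  30 <= 89: swap -> [73, 3, 59, 30, 90, 41, 89]
  41 <= 89: swap -> [73, 3, 59, 30, 41, 90, 89]
Place pivot at 5: [73, 3, 59, 30, 41, 89, 90]

Partitioned: [73, 3, 59, 30, 41, 89, 90]


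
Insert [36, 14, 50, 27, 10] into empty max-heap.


Insert 36: [36]
Insert 14: [36, 14]
Insert 50: [50, 14, 36]
Insert 27: [50, 27, 36, 14]
Insert 10: [50, 27, 36, 14, 10]

Final heap: [50, 27, 36, 14, 10]


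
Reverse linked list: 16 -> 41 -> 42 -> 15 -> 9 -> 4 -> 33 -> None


Step 1: curr=16, set curr.next=prev(None) | reversed so far: 16
Step 2: curr=41, set curr.next=prev(16) | reversed so far: 41 -> 16
Step 3: curr=42, set curr.next=prev(41) | reversed so far: 42 -> 41 -> 16
Step 4: curr=15, set curr.next=prev(42) | reversed so far: 15 -> 42 -> 41 -> 16
Step 5: curr=9, set curr.next=prev(15) | reversed so far: 9 -> 15 -> 42 -> 41 -> 16
Step 6: curr=4, set curr.next=prev(9) | reversed so far: 4 -> 9 -> 15 -> 42 -> 41 -> 16
Step 7: curr=33, set curr.next=prev(4) | reversed so far: 33 -> 4 -> 9 -> 15 -> 42 -> 41 -> 16

33 -> 4 -> 9 -> 15 -> 42 -> 41 -> 16 -> None


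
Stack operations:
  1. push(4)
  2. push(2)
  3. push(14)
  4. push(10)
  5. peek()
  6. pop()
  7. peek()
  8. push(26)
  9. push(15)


push(4) -> [4]
push(2) -> [4, 2]
push(14) -> [4, 2, 14]
push(10) -> [4, 2, 14, 10]
peek()->10
pop()->10, [4, 2, 14]
peek()->14
push(26) -> [4, 2, 14, 26]
push(15) -> [4, 2, 14, 26, 15]

Final stack: [4, 2, 14, 26, 15]


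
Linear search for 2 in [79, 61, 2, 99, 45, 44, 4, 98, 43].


i=0: 79!=2
i=1: 61!=2
i=2: 2==2 found!

Found at 2, 3 comps


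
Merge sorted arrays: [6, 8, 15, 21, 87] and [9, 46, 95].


Take 6 from A
Take 8 from A
Take 9 from B
Take 15 from A
Take 21 from A
Take 46 from B
Take 87 from A

Merged: [6, 8, 9, 15, 21, 46, 87, 95]


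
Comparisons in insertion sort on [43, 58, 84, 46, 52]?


Algorithm: insertion sort
Input: [43, 58, 84, 46, 52]
Sorted: [43, 46, 52, 58, 84]

8


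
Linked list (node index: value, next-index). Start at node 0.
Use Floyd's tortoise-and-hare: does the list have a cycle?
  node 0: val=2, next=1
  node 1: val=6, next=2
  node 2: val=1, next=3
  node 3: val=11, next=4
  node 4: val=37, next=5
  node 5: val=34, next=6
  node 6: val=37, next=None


Floyd's tortoise (slow, +1) and hare (fast, +2):
  init: slow=0, fast=0
  step 1: slow=1, fast=2
  step 2: slow=2, fast=4
  step 3: slow=3, fast=6
  step 4: fast -> None, no cycle

Cycle: no


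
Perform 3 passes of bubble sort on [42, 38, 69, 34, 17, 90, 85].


Initial: [42, 38, 69, 34, 17, 90, 85]
Pass 1: [38, 42, 34, 17, 69, 85, 90] (4 swaps)
Pass 2: [38, 34, 17, 42, 69, 85, 90] (2 swaps)
Pass 3: [34, 17, 38, 42, 69, 85, 90] (2 swaps)

After 3 passes: [34, 17, 38, 42, 69, 85, 90]


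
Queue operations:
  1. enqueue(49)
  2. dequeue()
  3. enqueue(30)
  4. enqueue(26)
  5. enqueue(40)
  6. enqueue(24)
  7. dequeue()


enqueue(49) -> [49]
dequeue()->49, []
enqueue(30) -> [30]
enqueue(26) -> [30, 26]
enqueue(40) -> [30, 26, 40]
enqueue(24) -> [30, 26, 40, 24]
dequeue()->30, [26, 40, 24]

Final queue: [26, 40, 24]


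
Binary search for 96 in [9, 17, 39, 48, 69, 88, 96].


Step 1: lo=0, hi=6, mid=3, val=48
Step 2: lo=4, hi=6, mid=5, val=88
Step 3: lo=6, hi=6, mid=6, val=96

Found at index 6


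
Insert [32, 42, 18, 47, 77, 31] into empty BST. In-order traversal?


Insert 32: root
Insert 42: R from 32
Insert 18: L from 32
Insert 47: R from 32 -> R from 42
Insert 77: R from 32 -> R from 42 -> R from 47
Insert 31: L from 32 -> R from 18

In-order: [18, 31, 32, 42, 47, 77]


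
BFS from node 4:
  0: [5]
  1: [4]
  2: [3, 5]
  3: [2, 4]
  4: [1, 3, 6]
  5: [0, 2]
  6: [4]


Visit 4, enqueue [1, 3, 6]
Visit 1, enqueue []
Visit 3, enqueue [2]
Visit 6, enqueue []
Visit 2, enqueue [5]
Visit 5, enqueue [0]
Visit 0, enqueue []

BFS order: [4, 1, 3, 6, 2, 5, 0]


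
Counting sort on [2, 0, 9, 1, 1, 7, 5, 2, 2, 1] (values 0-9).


Input: [2, 0, 9, 1, 1, 7, 5, 2, 2, 1]
Counts: [1, 3, 3, 0, 0, 1, 0, 1, 0, 1]

Sorted: [0, 1, 1, 1, 2, 2, 2, 5, 7, 9]


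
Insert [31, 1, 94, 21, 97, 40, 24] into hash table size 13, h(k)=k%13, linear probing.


Insert 31: h=5 -> slot 5
Insert 1: h=1 -> slot 1
Insert 94: h=3 -> slot 3
Insert 21: h=8 -> slot 8
Insert 97: h=6 -> slot 6
Insert 40: h=1, 1 probes -> slot 2
Insert 24: h=11 -> slot 11

Table: [None, 1, 40, 94, None, 31, 97, None, 21, None, None, 24, None]


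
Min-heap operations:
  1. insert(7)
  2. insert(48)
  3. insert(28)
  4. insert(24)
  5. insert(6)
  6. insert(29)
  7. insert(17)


insert(7) -> [7]
insert(48) -> [7, 48]
insert(28) -> [7, 48, 28]
insert(24) -> [7, 24, 28, 48]
insert(6) -> [6, 7, 28, 48, 24]
insert(29) -> [6, 7, 28, 48, 24, 29]
insert(17) -> [6, 7, 17, 48, 24, 29, 28]

Final heap: [6, 7, 17, 48, 24, 29, 28]


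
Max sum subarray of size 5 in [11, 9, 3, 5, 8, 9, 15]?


[0:5]: 36
[1:6]: 34
[2:7]: 40

Max: 40 at [2:7]


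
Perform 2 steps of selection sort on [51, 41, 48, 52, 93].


Initial: [51, 41, 48, 52, 93]
Step 1: min=41 at 1
  Swap: [41, 51, 48, 52, 93]
Step 2: min=48 at 2
  Swap: [41, 48, 51, 52, 93]

After 2 steps: [41, 48, 51, 52, 93]


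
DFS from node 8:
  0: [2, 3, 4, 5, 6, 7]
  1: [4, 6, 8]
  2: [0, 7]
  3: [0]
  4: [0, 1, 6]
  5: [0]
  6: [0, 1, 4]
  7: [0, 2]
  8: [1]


Visit 8, push [1]
Visit 1, push [6, 4]
Visit 4, push [6, 0]
Visit 0, push [7, 6, 5, 3, 2]
Visit 2, push [7]
Visit 7, push []
Visit 3, push []
Visit 5, push []
Visit 6, push []

DFS order: [8, 1, 4, 0, 2, 7, 3, 5, 6]


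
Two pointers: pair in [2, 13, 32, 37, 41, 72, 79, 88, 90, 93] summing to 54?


lo=0(2)+hi=9(93)=95
lo=0(2)+hi=8(90)=92
lo=0(2)+hi=7(88)=90
lo=0(2)+hi=6(79)=81
lo=0(2)+hi=5(72)=74
lo=0(2)+hi=4(41)=43
lo=1(13)+hi=4(41)=54

Yes: 13+41=54


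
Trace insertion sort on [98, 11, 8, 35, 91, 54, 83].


Initial: [98, 11, 8, 35, 91, 54, 83]
Insert 11: [11, 98, 8, 35, 91, 54, 83]
Insert 8: [8, 11, 98, 35, 91, 54, 83]
Insert 35: [8, 11, 35, 98, 91, 54, 83]
Insert 91: [8, 11, 35, 91, 98, 54, 83]
Insert 54: [8, 11, 35, 54, 91, 98, 83]
Insert 83: [8, 11, 35, 54, 83, 91, 98]

Sorted: [8, 11, 35, 54, 83, 91, 98]


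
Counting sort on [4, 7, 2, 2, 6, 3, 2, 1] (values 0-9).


Input: [4, 7, 2, 2, 6, 3, 2, 1]
Counts: [0, 1, 3, 1, 1, 0, 1, 1, 0, 0]

Sorted: [1, 2, 2, 2, 3, 4, 6, 7]


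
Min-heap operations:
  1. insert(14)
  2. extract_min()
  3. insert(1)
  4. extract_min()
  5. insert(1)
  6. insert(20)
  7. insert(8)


insert(14) -> [14]
extract_min()->14, []
insert(1) -> [1]
extract_min()->1, []
insert(1) -> [1]
insert(20) -> [1, 20]
insert(8) -> [1, 20, 8]

Final heap: [1, 20, 8]


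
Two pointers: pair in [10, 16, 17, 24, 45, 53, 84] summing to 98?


lo=0(10)+hi=6(84)=94
lo=1(16)+hi=6(84)=100
lo=1(16)+hi=5(53)=69
lo=2(17)+hi=5(53)=70
lo=3(24)+hi=5(53)=77
lo=4(45)+hi=5(53)=98

Yes: 45+53=98


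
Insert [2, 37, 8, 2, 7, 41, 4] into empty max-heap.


Insert 2: [2]
Insert 37: [37, 2]
Insert 8: [37, 2, 8]
Insert 2: [37, 2, 8, 2]
Insert 7: [37, 7, 8, 2, 2]
Insert 41: [41, 7, 37, 2, 2, 8]
Insert 4: [41, 7, 37, 2, 2, 8, 4]

Final heap: [41, 7, 37, 2, 2, 8, 4]


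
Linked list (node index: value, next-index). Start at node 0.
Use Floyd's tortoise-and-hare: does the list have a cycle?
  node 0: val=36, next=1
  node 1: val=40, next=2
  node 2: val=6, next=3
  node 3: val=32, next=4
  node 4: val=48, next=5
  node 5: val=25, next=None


Floyd's tortoise (slow, +1) and hare (fast, +2):
  init: slow=0, fast=0
  step 1: slow=1, fast=2
  step 2: slow=2, fast=4
  step 3: fast 4->5->None, no cycle

Cycle: no


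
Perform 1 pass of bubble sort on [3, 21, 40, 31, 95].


Initial: [3, 21, 40, 31, 95]
Pass 1: [3, 21, 31, 40, 95] (1 swaps)

After 1 pass: [3, 21, 31, 40, 95]


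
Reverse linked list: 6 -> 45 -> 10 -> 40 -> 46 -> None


Step 1: curr=6, set curr.next=prev(None) | reversed so far: 6
Step 2: curr=45, set curr.next=prev(6) | reversed so far: 45 -> 6
Step 3: curr=10, set curr.next=prev(45) | reversed so far: 10 -> 45 -> 6
Step 4: curr=40, set curr.next=prev(10) | reversed so far: 40 -> 10 -> 45 -> 6
Step 5: curr=46, set curr.next=prev(40) | reversed so far: 46 -> 40 -> 10 -> 45 -> 6

46 -> 40 -> 10 -> 45 -> 6 -> None


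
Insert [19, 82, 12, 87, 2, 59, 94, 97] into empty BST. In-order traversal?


Insert 19: root
Insert 82: R from 19
Insert 12: L from 19
Insert 87: R from 19 -> R from 82
Insert 2: L from 19 -> L from 12
Insert 59: R from 19 -> L from 82
Insert 94: R from 19 -> R from 82 -> R from 87
Insert 97: R from 19 -> R from 82 -> R from 87 -> R from 94

In-order: [2, 12, 19, 59, 82, 87, 94, 97]


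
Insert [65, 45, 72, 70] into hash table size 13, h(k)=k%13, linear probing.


Insert 65: h=0 -> slot 0
Insert 45: h=6 -> slot 6
Insert 72: h=7 -> slot 7
Insert 70: h=5 -> slot 5

Table: [65, None, None, None, None, 70, 45, 72, None, None, None, None, None]


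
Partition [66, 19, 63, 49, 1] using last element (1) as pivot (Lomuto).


Pivot: 1
Place pivot at 0: [1, 19, 63, 49, 66]

Partitioned: [1, 19, 63, 49, 66]


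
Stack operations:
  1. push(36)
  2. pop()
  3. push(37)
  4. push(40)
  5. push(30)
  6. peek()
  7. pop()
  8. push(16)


push(36) -> [36]
pop()->36, []
push(37) -> [37]
push(40) -> [37, 40]
push(30) -> [37, 40, 30]
peek()->30
pop()->30, [37, 40]
push(16) -> [37, 40, 16]

Final stack: [37, 40, 16]


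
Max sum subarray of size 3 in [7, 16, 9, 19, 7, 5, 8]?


[0:3]: 32
[1:4]: 44
[2:5]: 35
[3:6]: 31
[4:7]: 20

Max: 44 at [1:4]


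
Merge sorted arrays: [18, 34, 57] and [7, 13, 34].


Take 7 from B
Take 13 from B
Take 18 from A
Take 34 from A
Take 34 from B

Merged: [7, 13, 18, 34, 34, 57]


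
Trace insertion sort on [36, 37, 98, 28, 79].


Initial: [36, 37, 98, 28, 79]
Insert 37: [36, 37, 98, 28, 79]
Insert 98: [36, 37, 98, 28, 79]
Insert 28: [28, 36, 37, 98, 79]
Insert 79: [28, 36, 37, 79, 98]

Sorted: [28, 36, 37, 79, 98]


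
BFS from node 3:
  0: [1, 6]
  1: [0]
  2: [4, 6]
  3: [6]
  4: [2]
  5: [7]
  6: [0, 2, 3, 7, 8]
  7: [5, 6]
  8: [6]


Visit 3, enqueue [6]
Visit 6, enqueue [0, 2, 7, 8]
Visit 0, enqueue [1]
Visit 2, enqueue [4]
Visit 7, enqueue [5]
Visit 8, enqueue []
Visit 1, enqueue []
Visit 4, enqueue []
Visit 5, enqueue []

BFS order: [3, 6, 0, 2, 7, 8, 1, 4, 5]


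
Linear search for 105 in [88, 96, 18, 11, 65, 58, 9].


i=0: 88!=105
i=1: 96!=105
i=2: 18!=105
i=3: 11!=105
i=4: 65!=105
i=5: 58!=105
i=6: 9!=105

Not found, 7 comps


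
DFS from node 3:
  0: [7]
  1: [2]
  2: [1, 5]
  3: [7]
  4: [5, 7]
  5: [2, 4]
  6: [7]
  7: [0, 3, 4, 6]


Visit 3, push [7]
Visit 7, push [6, 4, 0]
Visit 0, push []
Visit 4, push [5]
Visit 5, push [2]
Visit 2, push [1]
Visit 1, push []
Visit 6, push []

DFS order: [3, 7, 0, 4, 5, 2, 1, 6]


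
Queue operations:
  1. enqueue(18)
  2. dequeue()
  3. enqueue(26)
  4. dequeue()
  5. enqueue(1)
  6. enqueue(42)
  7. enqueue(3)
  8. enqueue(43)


enqueue(18) -> [18]
dequeue()->18, []
enqueue(26) -> [26]
dequeue()->26, []
enqueue(1) -> [1]
enqueue(42) -> [1, 42]
enqueue(3) -> [1, 42, 3]
enqueue(43) -> [1, 42, 3, 43]

Final queue: [1, 42, 3, 43]


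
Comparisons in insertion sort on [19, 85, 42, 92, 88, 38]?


Algorithm: insertion sort
Input: [19, 85, 42, 92, 88, 38]
Sorted: [19, 38, 42, 85, 88, 92]

11


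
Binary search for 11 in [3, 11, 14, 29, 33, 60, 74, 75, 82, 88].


Step 1: lo=0, hi=9, mid=4, val=33
Step 2: lo=0, hi=3, mid=1, val=11

Found at index 1


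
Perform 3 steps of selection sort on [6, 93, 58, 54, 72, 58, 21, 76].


Initial: [6, 93, 58, 54, 72, 58, 21, 76]
Step 1: min=6 at 0
  Swap: [6, 93, 58, 54, 72, 58, 21, 76]
Step 2: min=21 at 6
  Swap: [6, 21, 58, 54, 72, 58, 93, 76]
Step 3: min=54 at 3
  Swap: [6, 21, 54, 58, 72, 58, 93, 76]

After 3 steps: [6, 21, 54, 58, 72, 58, 93, 76]


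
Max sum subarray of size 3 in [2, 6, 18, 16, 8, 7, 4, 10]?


[0:3]: 26
[1:4]: 40
[2:5]: 42
[3:6]: 31
[4:7]: 19
[5:8]: 21

Max: 42 at [2:5]


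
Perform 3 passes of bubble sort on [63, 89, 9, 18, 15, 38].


Initial: [63, 89, 9, 18, 15, 38]
Pass 1: [63, 9, 18, 15, 38, 89] (4 swaps)
Pass 2: [9, 18, 15, 38, 63, 89] (4 swaps)
Pass 3: [9, 15, 18, 38, 63, 89] (1 swaps)

After 3 passes: [9, 15, 18, 38, 63, 89]


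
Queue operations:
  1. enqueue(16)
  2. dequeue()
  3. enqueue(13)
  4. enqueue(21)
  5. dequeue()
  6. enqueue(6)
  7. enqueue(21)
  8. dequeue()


enqueue(16) -> [16]
dequeue()->16, []
enqueue(13) -> [13]
enqueue(21) -> [13, 21]
dequeue()->13, [21]
enqueue(6) -> [21, 6]
enqueue(21) -> [21, 6, 21]
dequeue()->21, [6, 21]

Final queue: [6, 21]


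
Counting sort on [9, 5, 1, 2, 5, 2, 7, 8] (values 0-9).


Input: [9, 5, 1, 2, 5, 2, 7, 8]
Counts: [0, 1, 2, 0, 0, 2, 0, 1, 1, 1]

Sorted: [1, 2, 2, 5, 5, 7, 8, 9]


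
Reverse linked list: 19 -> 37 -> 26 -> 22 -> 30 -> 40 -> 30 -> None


Step 1: curr=19, set curr.next=prev(None) | reversed so far: 19
Step 2: curr=37, set curr.next=prev(19) | reversed so far: 37 -> 19
Step 3: curr=26, set curr.next=prev(37) | reversed so far: 26 -> 37 -> 19
Step 4: curr=22, set curr.next=prev(26) | reversed so far: 22 -> 26 -> 37 -> 19
Step 5: curr=30, set curr.next=prev(22) | reversed so far: 30 -> 22 -> 26 -> 37 -> 19
Step 6: curr=40, set curr.next=prev(30) | reversed so far: 40 -> 30 -> 22 -> 26 -> 37 -> 19
Step 7: curr=30, set curr.next=prev(40) | reversed so far: 30 -> 40 -> 30 -> 22 -> 26 -> 37 -> 19

30 -> 40 -> 30 -> 22 -> 26 -> 37 -> 19 -> None


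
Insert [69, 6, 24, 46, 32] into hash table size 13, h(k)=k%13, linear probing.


Insert 69: h=4 -> slot 4
Insert 6: h=6 -> slot 6
Insert 24: h=11 -> slot 11
Insert 46: h=7 -> slot 7
Insert 32: h=6, 2 probes -> slot 8

Table: [None, None, None, None, 69, None, 6, 46, 32, None, None, 24, None]


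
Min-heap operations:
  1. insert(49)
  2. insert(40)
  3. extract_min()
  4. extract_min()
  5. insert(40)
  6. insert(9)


insert(49) -> [49]
insert(40) -> [40, 49]
extract_min()->40, [49]
extract_min()->49, []
insert(40) -> [40]
insert(9) -> [9, 40]

Final heap: [9, 40]


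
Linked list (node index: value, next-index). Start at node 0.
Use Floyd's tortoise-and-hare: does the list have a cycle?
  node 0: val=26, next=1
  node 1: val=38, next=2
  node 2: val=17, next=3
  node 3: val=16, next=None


Floyd's tortoise (slow, +1) and hare (fast, +2):
  init: slow=0, fast=0
  step 1: slow=1, fast=2
  step 2: fast 2->3->None, no cycle

Cycle: no


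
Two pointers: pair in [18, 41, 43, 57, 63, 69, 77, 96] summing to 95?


lo=0(18)+hi=7(96)=114
lo=0(18)+hi=6(77)=95

Yes: 18+77=95


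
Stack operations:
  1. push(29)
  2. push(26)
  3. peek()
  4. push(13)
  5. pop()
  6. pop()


push(29) -> [29]
push(26) -> [29, 26]
peek()->26
push(13) -> [29, 26, 13]
pop()->13, [29, 26]
pop()->26, [29]

Final stack: [29]


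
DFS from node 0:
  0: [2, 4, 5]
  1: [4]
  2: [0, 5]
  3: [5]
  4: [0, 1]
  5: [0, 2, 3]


Visit 0, push [5, 4, 2]
Visit 2, push [5]
Visit 5, push [3]
Visit 3, push []
Visit 4, push [1]
Visit 1, push []

DFS order: [0, 2, 5, 3, 4, 1]


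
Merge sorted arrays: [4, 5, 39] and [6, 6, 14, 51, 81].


Take 4 from A
Take 5 from A
Take 6 from B
Take 6 from B
Take 14 from B
Take 39 from A

Merged: [4, 5, 6, 6, 14, 39, 51, 81]


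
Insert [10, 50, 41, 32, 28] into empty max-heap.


Insert 10: [10]
Insert 50: [50, 10]
Insert 41: [50, 10, 41]
Insert 32: [50, 32, 41, 10]
Insert 28: [50, 32, 41, 10, 28]

Final heap: [50, 32, 41, 10, 28]


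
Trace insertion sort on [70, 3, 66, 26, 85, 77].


Initial: [70, 3, 66, 26, 85, 77]
Insert 3: [3, 70, 66, 26, 85, 77]
Insert 66: [3, 66, 70, 26, 85, 77]
Insert 26: [3, 26, 66, 70, 85, 77]
Insert 85: [3, 26, 66, 70, 85, 77]
Insert 77: [3, 26, 66, 70, 77, 85]

Sorted: [3, 26, 66, 70, 77, 85]


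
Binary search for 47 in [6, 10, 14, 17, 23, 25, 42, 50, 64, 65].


Step 1: lo=0, hi=9, mid=4, val=23
Step 2: lo=5, hi=9, mid=7, val=50
Step 3: lo=5, hi=6, mid=5, val=25
Step 4: lo=6, hi=6, mid=6, val=42

Not found


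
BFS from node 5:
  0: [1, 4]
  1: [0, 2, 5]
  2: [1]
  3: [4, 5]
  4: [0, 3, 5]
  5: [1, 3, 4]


Visit 5, enqueue [1, 3, 4]
Visit 1, enqueue [0, 2]
Visit 3, enqueue []
Visit 4, enqueue []
Visit 0, enqueue []
Visit 2, enqueue []

BFS order: [5, 1, 3, 4, 0, 2]


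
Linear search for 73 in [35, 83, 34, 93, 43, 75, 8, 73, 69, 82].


i=0: 35!=73
i=1: 83!=73
i=2: 34!=73
i=3: 93!=73
i=4: 43!=73
i=5: 75!=73
i=6: 8!=73
i=7: 73==73 found!

Found at 7, 8 comps


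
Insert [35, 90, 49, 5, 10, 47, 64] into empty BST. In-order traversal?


Insert 35: root
Insert 90: R from 35
Insert 49: R from 35 -> L from 90
Insert 5: L from 35
Insert 10: L from 35 -> R from 5
Insert 47: R from 35 -> L from 90 -> L from 49
Insert 64: R from 35 -> L from 90 -> R from 49

In-order: [5, 10, 35, 47, 49, 64, 90]


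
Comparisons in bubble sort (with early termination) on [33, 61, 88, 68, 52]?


Algorithm: bubble sort (with early termination)
Input: [33, 61, 88, 68, 52]
Sorted: [33, 52, 61, 68, 88]

10


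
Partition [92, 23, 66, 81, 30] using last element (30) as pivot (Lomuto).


Pivot: 30
  23 <= 30: swap -> [23, 92, 66, 81, 30]
Place pivot at 1: [23, 30, 66, 81, 92]

Partitioned: [23, 30, 66, 81, 92]


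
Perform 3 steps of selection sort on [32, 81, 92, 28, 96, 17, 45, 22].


Initial: [32, 81, 92, 28, 96, 17, 45, 22]
Step 1: min=17 at 5
  Swap: [17, 81, 92, 28, 96, 32, 45, 22]
Step 2: min=22 at 7
  Swap: [17, 22, 92, 28, 96, 32, 45, 81]
Step 3: min=28 at 3
  Swap: [17, 22, 28, 92, 96, 32, 45, 81]

After 3 steps: [17, 22, 28, 92, 96, 32, 45, 81]


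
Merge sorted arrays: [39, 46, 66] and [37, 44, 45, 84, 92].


Take 37 from B
Take 39 from A
Take 44 from B
Take 45 from B
Take 46 from A
Take 66 from A

Merged: [37, 39, 44, 45, 46, 66, 84, 92]


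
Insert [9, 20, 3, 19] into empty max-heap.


Insert 9: [9]
Insert 20: [20, 9]
Insert 3: [20, 9, 3]
Insert 19: [20, 19, 3, 9]

Final heap: [20, 19, 3, 9]


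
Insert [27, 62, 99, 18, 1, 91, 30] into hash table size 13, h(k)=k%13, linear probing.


Insert 27: h=1 -> slot 1
Insert 62: h=10 -> slot 10
Insert 99: h=8 -> slot 8
Insert 18: h=5 -> slot 5
Insert 1: h=1, 1 probes -> slot 2
Insert 91: h=0 -> slot 0
Insert 30: h=4 -> slot 4

Table: [91, 27, 1, None, 30, 18, None, None, 99, None, 62, None, None]


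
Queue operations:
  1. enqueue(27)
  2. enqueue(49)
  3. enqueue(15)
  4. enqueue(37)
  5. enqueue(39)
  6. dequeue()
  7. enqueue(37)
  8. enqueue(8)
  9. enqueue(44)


enqueue(27) -> [27]
enqueue(49) -> [27, 49]
enqueue(15) -> [27, 49, 15]
enqueue(37) -> [27, 49, 15, 37]
enqueue(39) -> [27, 49, 15, 37, 39]
dequeue()->27, [49, 15, 37, 39]
enqueue(37) -> [49, 15, 37, 39, 37]
enqueue(8) -> [49, 15, 37, 39, 37, 8]
enqueue(44) -> [49, 15, 37, 39, 37, 8, 44]

Final queue: [49, 15, 37, 39, 37, 8, 44]


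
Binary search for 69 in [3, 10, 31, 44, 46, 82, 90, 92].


Step 1: lo=0, hi=7, mid=3, val=44
Step 2: lo=4, hi=7, mid=5, val=82
Step 3: lo=4, hi=4, mid=4, val=46

Not found


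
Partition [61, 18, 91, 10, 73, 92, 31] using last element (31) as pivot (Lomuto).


Pivot: 31
  18 <= 31: swap -> [18, 61, 91, 10, 73, 92, 31]
  10 <= 31: swap -> [18, 10, 91, 61, 73, 92, 31]
Place pivot at 2: [18, 10, 31, 61, 73, 92, 91]

Partitioned: [18, 10, 31, 61, 73, 92, 91]


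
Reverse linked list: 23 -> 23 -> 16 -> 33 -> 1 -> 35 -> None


Step 1: curr=23, set curr.next=prev(None) | reversed so far: 23
Step 2: curr=23, set curr.next=prev(23) | reversed so far: 23 -> 23
Step 3: curr=16, set curr.next=prev(23) | reversed so far: 16 -> 23 -> 23
Step 4: curr=33, set curr.next=prev(16) | reversed so far: 33 -> 16 -> 23 -> 23
Step 5: curr=1, set curr.next=prev(33) | reversed so far: 1 -> 33 -> 16 -> 23 -> 23
Step 6: curr=35, set curr.next=prev(1) | reversed so far: 35 -> 1 -> 33 -> 16 -> 23 -> 23

35 -> 1 -> 33 -> 16 -> 23 -> 23 -> None


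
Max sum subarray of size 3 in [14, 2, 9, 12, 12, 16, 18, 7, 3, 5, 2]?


[0:3]: 25
[1:4]: 23
[2:5]: 33
[3:6]: 40
[4:7]: 46
[5:8]: 41
[6:9]: 28
[7:10]: 15
[8:11]: 10

Max: 46 at [4:7]


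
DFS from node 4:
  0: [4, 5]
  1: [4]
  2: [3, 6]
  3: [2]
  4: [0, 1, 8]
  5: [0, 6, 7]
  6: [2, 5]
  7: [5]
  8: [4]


Visit 4, push [8, 1, 0]
Visit 0, push [5]
Visit 5, push [7, 6]
Visit 6, push [2]
Visit 2, push [3]
Visit 3, push []
Visit 7, push []
Visit 1, push []
Visit 8, push []

DFS order: [4, 0, 5, 6, 2, 3, 7, 1, 8]


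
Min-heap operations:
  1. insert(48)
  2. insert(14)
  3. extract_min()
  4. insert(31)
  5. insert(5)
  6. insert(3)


insert(48) -> [48]
insert(14) -> [14, 48]
extract_min()->14, [48]
insert(31) -> [31, 48]
insert(5) -> [5, 48, 31]
insert(3) -> [3, 5, 31, 48]

Final heap: [3, 5, 31, 48]


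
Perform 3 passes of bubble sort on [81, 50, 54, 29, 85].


Initial: [81, 50, 54, 29, 85]
Pass 1: [50, 54, 29, 81, 85] (3 swaps)
Pass 2: [50, 29, 54, 81, 85] (1 swaps)
Pass 3: [29, 50, 54, 81, 85] (1 swaps)

After 3 passes: [29, 50, 54, 81, 85]


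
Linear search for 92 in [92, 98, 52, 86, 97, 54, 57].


i=0: 92==92 found!

Found at 0, 1 comps


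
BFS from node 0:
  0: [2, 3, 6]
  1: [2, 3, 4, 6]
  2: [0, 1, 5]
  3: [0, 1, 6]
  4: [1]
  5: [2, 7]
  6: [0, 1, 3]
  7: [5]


Visit 0, enqueue [2, 3, 6]
Visit 2, enqueue [1, 5]
Visit 3, enqueue []
Visit 6, enqueue []
Visit 1, enqueue [4]
Visit 5, enqueue [7]
Visit 4, enqueue []
Visit 7, enqueue []

BFS order: [0, 2, 3, 6, 1, 5, 4, 7]


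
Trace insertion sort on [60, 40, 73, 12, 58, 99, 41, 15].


Initial: [60, 40, 73, 12, 58, 99, 41, 15]
Insert 40: [40, 60, 73, 12, 58, 99, 41, 15]
Insert 73: [40, 60, 73, 12, 58, 99, 41, 15]
Insert 12: [12, 40, 60, 73, 58, 99, 41, 15]
Insert 58: [12, 40, 58, 60, 73, 99, 41, 15]
Insert 99: [12, 40, 58, 60, 73, 99, 41, 15]
Insert 41: [12, 40, 41, 58, 60, 73, 99, 15]
Insert 15: [12, 15, 40, 41, 58, 60, 73, 99]

Sorted: [12, 15, 40, 41, 58, 60, 73, 99]
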